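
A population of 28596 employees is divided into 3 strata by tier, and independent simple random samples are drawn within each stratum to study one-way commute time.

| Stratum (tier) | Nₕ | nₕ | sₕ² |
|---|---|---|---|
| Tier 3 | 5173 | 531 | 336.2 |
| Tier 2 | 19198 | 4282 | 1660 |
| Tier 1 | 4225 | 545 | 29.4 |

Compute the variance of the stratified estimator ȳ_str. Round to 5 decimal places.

Var(ȳ_str) = Σₕ Wₕ²(1 − fₕ)sₕ²/nₕ with Wₕ = Nₕ/N, N = 28596.
Tier 3: Wₕ = 0.18089943; term = 0.18089943²·(1 − 0.10264837)·336.2/531 = 0.018592604.
Tier 2: Wₕ = 0.67135264; term = 0.67135264²·(1 − 0.22304407)·1660/4282 = 0.13575606.
Tier 1: Wₕ = 0.14774794; term = 0.14774794²·(1 − 0.12899408)·29.4/545 = 0.0010256868.
Sum = 0.15537435.

0.15537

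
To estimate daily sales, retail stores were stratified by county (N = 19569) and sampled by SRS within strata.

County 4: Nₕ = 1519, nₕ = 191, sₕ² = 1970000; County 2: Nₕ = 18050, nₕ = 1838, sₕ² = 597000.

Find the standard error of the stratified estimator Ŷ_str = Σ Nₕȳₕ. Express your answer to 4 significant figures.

340400

Var(Ŷ_str) = Σₕ Nₕ²(1 − fₕ)sₕ²/nₕ.
County 4: 1519²·(1 − 191/1519)·1970000/191 = 2.0806005 × 10^10.
County 2: 18050²·(1 − 1838/18050)·597000/1838 = 9.5047922 × 10^10.
Sum = 1.1585393 × 10^11.
SE = √(1.1585393 × 10^11) = 340400.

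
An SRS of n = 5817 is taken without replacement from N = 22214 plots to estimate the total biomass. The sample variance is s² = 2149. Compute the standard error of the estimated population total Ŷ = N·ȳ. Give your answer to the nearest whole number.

Var(Ŷ) = N²·Var(ȳ) = N²·(1 − n/N)·s²/n.
f = 5817/22214 = 0.26186189; Var(ȳ) = 0.73813811·2149/5817 = 0.27269362.
Var(Ŷ) = 22214² · 0.27269362 = 1.3456388 × 10^8.
SE(Ŷ) = √(1.3456388 × 10^8) = 11600.

11600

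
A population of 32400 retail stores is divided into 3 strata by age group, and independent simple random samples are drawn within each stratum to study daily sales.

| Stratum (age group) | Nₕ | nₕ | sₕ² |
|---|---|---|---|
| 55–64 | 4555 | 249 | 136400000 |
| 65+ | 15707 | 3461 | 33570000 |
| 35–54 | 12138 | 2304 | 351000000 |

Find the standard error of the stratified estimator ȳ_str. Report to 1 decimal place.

Var(ȳ_str) = Σₕ Wₕ²(1 − fₕ)sₕ²/nₕ with Wₕ = Nₕ/N, N = 32400.
55–64: Wₕ = 0.14058642; term = 0.14058642²·(1 − 0.05466520)·136400000/249 = 10234.99.
65+: Wₕ = 0.48478395; term = 0.48478395²·(1 − 0.22034762)·33570000/3461 = 1777.2447.
35–54: Wₕ = 0.37462963; term = 0.37462963²·(1 − 0.18981710)·351000000/2304 = 17322.555.
Sum = 29334.79.
SE = √(29334.79) = 171.3.

171.3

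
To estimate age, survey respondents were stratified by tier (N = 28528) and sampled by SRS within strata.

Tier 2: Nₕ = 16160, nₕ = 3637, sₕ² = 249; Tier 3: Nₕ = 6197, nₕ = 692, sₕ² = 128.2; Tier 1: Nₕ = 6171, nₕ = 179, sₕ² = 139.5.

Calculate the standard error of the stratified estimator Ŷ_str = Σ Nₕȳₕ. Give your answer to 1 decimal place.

6999.4

Var(Ŷ_str) = Σₕ Nₕ²(1 − fₕ)sₕ²/nₕ.
Tier 2: 16160²·(1 − 3637/16160)·249/3637 = 1.3854976 × 10^7.
Tier 3: 6197²·(1 − 692/6197)·128.2/692 = 6.3200534 × 10^6.
Tier 1: 6171²·(1 − 179/6171)·139.5/179 = 2.8816984 × 10^7.
Sum = 4.8992013 × 10^7.
SE = √(4.8992013 × 10^7) = 6999.4.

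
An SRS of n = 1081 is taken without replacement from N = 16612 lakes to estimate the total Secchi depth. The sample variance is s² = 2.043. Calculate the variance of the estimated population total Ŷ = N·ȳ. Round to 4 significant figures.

Var(Ŷ) = N²·Var(ȳ) = N²·(1 − n/N)·s²/n.
f = 1081/16612 = 0.06507344; Var(ȳ) = 0.93492656·2.043/1081 = 0.0017669334.
Var(Ŷ) = 16612² · 0.0017669334 = 487600.37.

487600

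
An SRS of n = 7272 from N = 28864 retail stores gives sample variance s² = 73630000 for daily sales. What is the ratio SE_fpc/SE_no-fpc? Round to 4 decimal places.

f = n/N = 7272/28864 = 0.25194013.
SE_no-fpc = √(s²/n) = 100.62374; SE_fpc = √((1−f)s²/n) = 87.029932.
Ratio = √(1−f) = 0.86490454.

0.8649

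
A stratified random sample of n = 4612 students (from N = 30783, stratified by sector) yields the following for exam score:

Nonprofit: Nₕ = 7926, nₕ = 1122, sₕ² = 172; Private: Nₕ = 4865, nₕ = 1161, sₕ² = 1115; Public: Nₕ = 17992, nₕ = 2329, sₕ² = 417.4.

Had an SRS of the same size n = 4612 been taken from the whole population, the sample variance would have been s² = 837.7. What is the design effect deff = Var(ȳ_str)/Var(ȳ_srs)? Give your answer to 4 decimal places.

0.5199

Var(ȳ_str) = Σ Wₕ²(1−fₕ)sₕ²/nₕ with Wₕ = Nₕ/30783:
  Nonprofit: (7926/30783)²·(1−1122/7926)·172/1122 = 0.0087243299
  Private: (4865/30783)²·(1−1161/4865)·1115/1161 = 0.018263104
  Public: (17992/30783)²·(1−2329/17992)·417.4/2329 = 0.053298558
  → Var(ȳ_str) = 0.080285992.
Var(ȳ_srs) = (1 − 4612/30783)·837.7/4612 = 0.15442179.
deff = 0.080285992 / 0.15442179 = 0.5199.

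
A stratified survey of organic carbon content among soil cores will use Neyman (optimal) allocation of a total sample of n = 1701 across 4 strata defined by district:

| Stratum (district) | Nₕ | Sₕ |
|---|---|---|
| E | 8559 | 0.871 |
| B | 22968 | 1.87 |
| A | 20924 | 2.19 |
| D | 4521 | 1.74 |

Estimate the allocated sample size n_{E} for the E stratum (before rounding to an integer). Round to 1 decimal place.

Neyman allocation: nₕ = n·NₕSₕ / Σⱼ NⱼSⱼ.
Σ NⱼSⱼ = 8559·0.871 + 22968·1.87 + 20924·2.19 + 4521·1.74 = 104095.15.
n_{E} = 1701·8559·0.871 / 104095.15 = 121.8.

121.8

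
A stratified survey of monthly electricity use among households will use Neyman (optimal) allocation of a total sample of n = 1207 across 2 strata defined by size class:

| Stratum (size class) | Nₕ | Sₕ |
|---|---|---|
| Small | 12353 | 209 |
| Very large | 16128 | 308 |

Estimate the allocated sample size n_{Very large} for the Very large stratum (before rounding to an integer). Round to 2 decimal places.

794.21

Neyman allocation: nₕ = n·NₕSₕ / Σⱼ NⱼSⱼ.
Σ NⱼSⱼ = 12353·209 + 16128·308 = 7.549201 × 10^6.
n_{Very large} = 1207·16128·308 / (7.549201 × 10^6) = 794.21.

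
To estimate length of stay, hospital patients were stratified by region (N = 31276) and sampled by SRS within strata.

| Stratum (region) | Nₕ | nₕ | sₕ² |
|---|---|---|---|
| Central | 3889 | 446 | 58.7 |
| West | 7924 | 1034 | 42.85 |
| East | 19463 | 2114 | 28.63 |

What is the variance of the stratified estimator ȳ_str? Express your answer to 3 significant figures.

Var(ȳ_str) = Σₕ Wₕ²(1 − fₕ)sₕ²/nₕ with Wₕ = Nₕ/N, N = 31276.
Central: Wₕ = 0.12434455; term = 0.12434455²·(1 − 0.11468244)·58.7/446 = 0.0018015893.
West: Wₕ = 0.25335721; term = 0.25335721²·(1 − 0.13048965)·42.85/1034 = 0.0023129783.
East: Wₕ = 0.62229825; term = 0.62229825²·(1 − 0.10861635)·28.63/2114 = 0.0046749631.
Sum = 0.0087895307.

0.00879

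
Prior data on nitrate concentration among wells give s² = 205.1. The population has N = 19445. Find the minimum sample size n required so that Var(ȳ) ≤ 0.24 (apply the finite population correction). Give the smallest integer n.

819

Without fpc, n₀ = s²/D = 205.1/0.24 = 854.5833.
With fpc, (1 − n/N)·s²/n ≤ D requires n ≥ n₀/(1 + n₀/N) = 854.5833/(1 + 854.5833/19445) = 818.6066.
Rounding up, n = 819.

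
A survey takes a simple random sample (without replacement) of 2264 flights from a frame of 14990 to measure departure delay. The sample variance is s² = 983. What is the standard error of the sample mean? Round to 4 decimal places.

0.6071

Under SRS without replacement, Var(ȳ) = (1 − f)·s²/n with f = n/N = 2264/14990 = 0.15103402.
Var(ȳ) = (1 − 0.15103402)·983/2264 = 0.84896598·0.43418728 = 0.36861023.
SE(ȳ) = √(0.36861023) = 0.6071.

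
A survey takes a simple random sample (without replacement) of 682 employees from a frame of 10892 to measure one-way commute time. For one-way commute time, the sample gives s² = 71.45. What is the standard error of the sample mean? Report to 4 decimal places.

0.3134

Under SRS without replacement, Var(ȳ) = (1 − f)·s²/n with f = n/N = 682/10892 = 0.06261476.
Var(ȳ) = (1 − 0.06261476)·71.45/682 = 0.93738524·0.1047654 = 0.098205535.
SE(ȳ) = √(0.098205535) = 0.3134.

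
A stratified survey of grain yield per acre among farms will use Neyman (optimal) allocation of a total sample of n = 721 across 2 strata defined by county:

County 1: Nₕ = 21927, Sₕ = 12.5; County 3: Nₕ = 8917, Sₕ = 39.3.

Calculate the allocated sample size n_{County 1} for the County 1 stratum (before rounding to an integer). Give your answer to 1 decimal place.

316.4

Neyman allocation: nₕ = n·NₕSₕ / Σⱼ NⱼSⱼ.
Σ NⱼSⱼ = 21927·12.5 + 8917·39.3 = 624525.6.
n_{County 1} = 721·21927·12.5 / 624525.6 = 316.4.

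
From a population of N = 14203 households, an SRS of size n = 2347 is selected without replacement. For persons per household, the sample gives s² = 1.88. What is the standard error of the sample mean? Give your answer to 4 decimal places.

0.0259

Under SRS without replacement, Var(ȳ) = (1 − f)·s²/n with f = n/N = 2347/14203 = 0.16524678.
Var(ȳ) = (1 − 0.16524678)·1.88/2347 = 0.83475322·8.0102258 × 10^-4 = 6.6865618 × 10^-4.
SE(ȳ) = √(6.6865618 × 10^-4) = 0.0259.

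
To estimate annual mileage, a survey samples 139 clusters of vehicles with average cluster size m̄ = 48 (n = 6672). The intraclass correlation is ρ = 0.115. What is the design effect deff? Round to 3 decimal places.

6.405

deff = 1 + (48 − 1)·0.115 = 1 + 5.405 = 6.405.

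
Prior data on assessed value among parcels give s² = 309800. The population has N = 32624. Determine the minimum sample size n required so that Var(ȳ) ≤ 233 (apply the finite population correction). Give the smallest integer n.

1278

Without fpc, n₀ = s²/D = 309800/233 = 1329.6137.
With fpc, (1 − n/N)·s²/n ≤ D requires n ≥ n₀/(1 + n₀/N) = 1329.6137/(1 + 1329.6137/32624) = 1277.5464.
Rounding up, n = 1278.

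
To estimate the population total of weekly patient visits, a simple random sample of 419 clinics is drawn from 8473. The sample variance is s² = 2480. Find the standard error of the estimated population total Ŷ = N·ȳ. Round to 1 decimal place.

20097.6

Var(Ŷ) = N²·Var(ȳ) = N²·(1 − n/N)·s²/n.
f = 419/8473 = 0.04945120; Var(ȳ) = 0.95054880·2480/419 = 5.62616.
Var(Ŷ) = 8473² · 5.62616 = 4.0391175 × 10^8.
SE(Ŷ) = √(4.0391175 × 10^8) = 20097.6.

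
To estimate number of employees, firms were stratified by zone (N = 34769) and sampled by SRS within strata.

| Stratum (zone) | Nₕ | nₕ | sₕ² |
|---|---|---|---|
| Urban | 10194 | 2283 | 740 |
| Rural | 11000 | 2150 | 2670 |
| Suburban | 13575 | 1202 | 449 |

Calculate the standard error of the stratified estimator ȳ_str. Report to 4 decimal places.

Var(ȳ_str) = Σₕ Wₕ²(1 − fₕ)sₕ²/nₕ with Wₕ = Nₕ/N, N = 34769.
Urban: Wₕ = 0.29319221; term = 0.29319221²·(1 − 0.22395527)·740/2283 = 0.021623073.
Rural: Wₕ = 0.31637378; term = 0.31637378²·(1 − 0.19545455)·2670/2150 = 0.10000561.
Suburban: Wₕ = 0.39043401; term = 0.39043401²·(1 − 0.08854512)·449/1202 = 0.051900594.
Sum = 0.17352928.
SE = √(0.17352928) = 0.4166.

0.4166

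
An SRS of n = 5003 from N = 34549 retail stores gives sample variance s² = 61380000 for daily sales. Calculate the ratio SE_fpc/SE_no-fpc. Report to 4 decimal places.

f = n/N = 5003/34549 = 0.14480882.
SE_no-fpc = √(s²/n) = 110.76389; SE_fpc = √((1−f)s²/n) = 102.43062.
Ratio = √(1−f) = 0.92476547.

0.9248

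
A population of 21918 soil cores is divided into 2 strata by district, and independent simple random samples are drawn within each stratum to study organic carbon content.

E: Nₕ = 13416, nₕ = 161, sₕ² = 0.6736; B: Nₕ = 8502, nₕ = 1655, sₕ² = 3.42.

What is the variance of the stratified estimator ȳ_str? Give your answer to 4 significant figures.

0.001799

Var(ȳ_str) = Σₕ Wₕ²(1 − fₕ)sₕ²/nₕ with Wₕ = Nₕ/N, N = 21918.
E: Wₕ = 0.61209964; term = 0.61209964²·(1 − 0.01200060)·0.6736/161 = 0.0015487351.
B: Wₕ = 0.38790036; term = 0.38790036²·(1 − 0.19466008)·3.42/1655 = 2.5040771 × 10^-4.
Sum = 0.0017991428.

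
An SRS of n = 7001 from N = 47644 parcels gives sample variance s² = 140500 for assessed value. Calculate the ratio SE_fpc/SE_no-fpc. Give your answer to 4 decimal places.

f = n/N = 7001/47644 = 0.14694400.
SE_no-fpc = √(s²/n) = 4.4797948; SE_fpc = √((1−f)s²/n) = 4.1375847.
Ratio = √(1−f) = 0.92361031.

0.9236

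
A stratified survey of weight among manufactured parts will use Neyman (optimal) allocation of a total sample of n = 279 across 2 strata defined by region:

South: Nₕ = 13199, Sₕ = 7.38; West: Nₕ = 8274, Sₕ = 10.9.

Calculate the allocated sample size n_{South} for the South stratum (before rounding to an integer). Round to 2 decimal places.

Neyman allocation: nₕ = n·NₕSₕ / Σⱼ NⱼSⱼ.
Σ NⱼSⱼ = 13199·7.38 + 8274·10.9 = 187595.22.
n_{South} = 279·13199·7.38 / 187595.22 = 144.87.

144.87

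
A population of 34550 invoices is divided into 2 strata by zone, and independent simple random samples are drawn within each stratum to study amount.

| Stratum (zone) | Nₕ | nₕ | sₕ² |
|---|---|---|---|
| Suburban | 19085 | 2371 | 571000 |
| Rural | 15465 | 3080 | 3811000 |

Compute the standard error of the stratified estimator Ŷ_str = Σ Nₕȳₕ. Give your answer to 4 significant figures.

Var(Ŷ_str) = Σₕ Nₕ²(1 − fₕ)sₕ²/nₕ.
Suburban: 19085²·(1 − 2371/19085)·571000/2371 = 7.6820498 × 10^10.
Rural: 15465²·(1 − 3080/15465)·3811000/3080 = 2.3699226 × 10^11.
Sum = 3.1381276 × 10^11.
SE = √(3.1381276 × 10^11) = 560200.

560200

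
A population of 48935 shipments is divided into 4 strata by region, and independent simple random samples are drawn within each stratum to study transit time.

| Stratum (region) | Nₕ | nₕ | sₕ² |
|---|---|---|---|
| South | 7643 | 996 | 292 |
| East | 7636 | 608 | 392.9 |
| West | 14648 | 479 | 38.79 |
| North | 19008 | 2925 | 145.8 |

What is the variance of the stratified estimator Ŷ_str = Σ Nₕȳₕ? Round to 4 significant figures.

8.162 × 10^7

Var(Ŷ_str) = Σₕ Nₕ²(1 − fₕ)sₕ²/nₕ.
South: 7643²·(1 − 996/7643)·292/996 = 1.4894058 × 10^7.
East: 7636²·(1 − 608/7636)·392.9/608 = 3.4679763 × 10^7.
West: 14648²·(1 − 479/14648)·38.79/479 = 1.6807449 × 10^7.
North: 19008²·(1 − 2925/19008)·145.8/2925 = 1.5238252 × 10^7.
Sum = 8.1619522 × 10^7.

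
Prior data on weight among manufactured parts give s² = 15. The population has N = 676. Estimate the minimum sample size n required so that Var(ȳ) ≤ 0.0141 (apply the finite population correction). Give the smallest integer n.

414

Without fpc, n₀ = s²/D = 15/0.0141 = 1063.8298.
With fpc, (1 − n/N)·s²/n ≤ D requires n ≥ n₀/(1 + n₀/N) = 1063.8298/(1 + 1063.8298/676) = 413.3444.
Rounding up, n = 414.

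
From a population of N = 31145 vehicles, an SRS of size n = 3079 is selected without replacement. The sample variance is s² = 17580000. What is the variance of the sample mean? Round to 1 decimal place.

5145.2

Under SRS without replacement, Var(ȳ) = (1 − f)·s²/n with f = n/N = 3079/31145 = 0.09886017.
Var(ȳ) = (1 − 0.09886017)·17580000/3079 = 0.90113983·5709.646 = 5145.1894.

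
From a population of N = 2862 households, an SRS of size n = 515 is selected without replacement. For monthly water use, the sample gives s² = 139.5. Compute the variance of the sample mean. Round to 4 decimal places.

Under SRS without replacement, Var(ȳ) = (1 − f)·s²/n with f = n/N = 515/2862 = 0.17994410.
Var(ȳ) = (1 − 0.17994410)·139.5/515 = 0.82005590·0.27087379 = 0.22213165.

0.2221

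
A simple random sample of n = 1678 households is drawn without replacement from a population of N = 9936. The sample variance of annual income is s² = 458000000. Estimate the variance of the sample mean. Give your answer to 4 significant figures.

226800

Under SRS without replacement, Var(ȳ) = (1 − f)·s²/n with f = n/N = 1678/9936 = 0.16888084.
Var(ȳ) = (1 − 0.16888084)·458000000/1678 = 0.83111916·272943.98 = 226848.97.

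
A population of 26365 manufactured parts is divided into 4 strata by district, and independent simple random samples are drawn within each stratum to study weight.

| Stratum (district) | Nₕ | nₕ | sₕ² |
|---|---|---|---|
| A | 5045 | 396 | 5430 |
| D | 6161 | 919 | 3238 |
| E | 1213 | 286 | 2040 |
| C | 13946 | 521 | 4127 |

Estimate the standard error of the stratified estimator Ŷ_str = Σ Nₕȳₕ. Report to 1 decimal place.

43891.7

Var(Ŷ_str) = Σₕ Nₕ²(1 − fₕ)sₕ²/nₕ.
A: 5045²·(1 − 396/5045)·5430/396 = 3.216069 × 10^8.
D: 6161²·(1 − 919/6161)·3238/919 = 1.1379143 × 10^8.
E: 1213²·(1 − 286/1213)·2040/286 = 8.0205596 × 10^6.
C: 13946²·(1 − 521/13946)·4127/521 = 1.4830668 × 10^9.
Sum = 1.9264857 × 10^9.
SE = √(1.9264857 × 10^9) = 43891.7.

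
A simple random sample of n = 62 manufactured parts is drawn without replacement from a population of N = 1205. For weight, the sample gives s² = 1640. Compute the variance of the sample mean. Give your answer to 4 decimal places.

Under SRS without replacement, Var(ȳ) = (1 − f)·s²/n with f = n/N = 62/1205 = 0.05145228.
Var(ȳ) = (1 − 0.05145228)·1640/62 = 0.94854772·26.451613 = 25.090617.

25.0906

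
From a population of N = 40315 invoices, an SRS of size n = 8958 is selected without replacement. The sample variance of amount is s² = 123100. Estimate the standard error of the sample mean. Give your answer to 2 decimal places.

3.27

Under SRS without replacement, Var(ȳ) = (1 − f)·s²/n with f = n/N = 8958/40315 = 0.22220017.
Var(ȳ) = (1 − 0.22220017)·123100/8958 = 0.77779983·13.741907 = 10.688453.
SE(ȳ) = √(10.688453) = 3.27.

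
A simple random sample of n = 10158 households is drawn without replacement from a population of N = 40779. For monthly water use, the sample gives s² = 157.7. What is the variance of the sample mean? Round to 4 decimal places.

0.0117

Under SRS without replacement, Var(ȳ) = (1 − f)·s²/n with f = n/N = 10158/40779 = 0.24909880.
Var(ȳ) = (1 − 0.24909880)·157.7/10158 = 0.75090120·0.01552471 = 0.011657523.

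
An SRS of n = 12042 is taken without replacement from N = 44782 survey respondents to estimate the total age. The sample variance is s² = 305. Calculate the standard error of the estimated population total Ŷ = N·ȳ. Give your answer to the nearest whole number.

6094

Var(Ŷ) = N²·Var(ȳ) = N²·(1 − n/N)·s²/n.
f = 12042/44782 = 0.26890268; Var(ȳ) = 0.73109732·305/12042 = 0.018517246.
Var(Ŷ) = 44782² · 0.018517246 = 3.7134995 × 10^7.
SE(Ŷ) = √(3.7134995 × 10^7) = 6094.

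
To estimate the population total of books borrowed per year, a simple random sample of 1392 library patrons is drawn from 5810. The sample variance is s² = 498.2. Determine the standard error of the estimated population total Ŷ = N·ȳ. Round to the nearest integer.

3031

Var(Ŷ) = N²·Var(ȳ) = N²·(1 − n/N)·s²/n.
f = 1392/5810 = 0.23958692; Var(ȳ) = 0.76041308·498.2/1392 = 0.27215359.
Var(Ŷ) = 5810² · 0.27215359 = 9.1868438 × 10^6.
SE(Ŷ) = √(9.1868438 × 10^6) = 3031.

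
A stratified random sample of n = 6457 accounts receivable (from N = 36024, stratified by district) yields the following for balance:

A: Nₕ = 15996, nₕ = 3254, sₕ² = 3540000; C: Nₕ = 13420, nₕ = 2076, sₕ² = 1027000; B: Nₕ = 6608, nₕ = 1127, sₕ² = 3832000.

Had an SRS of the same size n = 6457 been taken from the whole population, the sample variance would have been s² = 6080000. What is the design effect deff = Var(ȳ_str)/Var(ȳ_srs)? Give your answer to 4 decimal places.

Var(ȳ_str) = Σ Wₕ²(1−fₕ)sₕ²/nₕ with Wₕ = Nₕ/36024:
  A: (15996/36024)²·(1−3254/15996)·3540000/3254 = 170.86411
  C: (13420/36024)²·(1−2076/13420)·1027000/2076 = 58.033393
  B: (6608/36024)²·(1−1127/6608)·3832000/1127 = 94.895923
  → Var(ȳ_str) = 323.79343.
Var(ȳ_srs) = (1 − 6457/36024)·6080000/6457 = 772.83738.
deff = 323.79343 / 772.83738 = 0.4190.

0.4190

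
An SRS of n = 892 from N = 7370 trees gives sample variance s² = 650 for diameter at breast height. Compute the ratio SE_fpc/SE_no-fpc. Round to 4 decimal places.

f = n/N = 892/7370 = 0.12103121.
SE_no-fpc = √(s²/n) = 0.85363901; SE_fpc = √((1−f)s²/n) = 0.80031504.
Ratio = √(1−f) = 0.93753336.

0.9375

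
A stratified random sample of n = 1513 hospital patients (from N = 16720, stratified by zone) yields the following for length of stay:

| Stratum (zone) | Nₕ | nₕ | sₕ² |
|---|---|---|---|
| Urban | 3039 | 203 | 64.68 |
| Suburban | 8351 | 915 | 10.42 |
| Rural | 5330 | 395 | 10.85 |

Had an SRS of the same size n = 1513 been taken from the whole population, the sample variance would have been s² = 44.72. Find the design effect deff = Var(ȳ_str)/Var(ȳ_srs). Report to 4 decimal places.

Var(ȳ_str) = Σ Wₕ²(1−fₕ)sₕ²/nₕ with Wₕ = Nₕ/16720:
  Urban: (3039/16720)²·(1−203/3039)·64.68/203 = 0.009822869
  Suburban: (8351/16720)²·(1−915/8351)·10.42/915 = 0.0025296005
  Rural: (5330/16720)²·(1−395/5330)·10.85/395 = 0.0025844877
  → Var(ȳ_str) = 0.014936957.
Var(ȳ_srs) = (1 − 1513/16720)·44.72/1513 = 0.02688253.
deff = 0.014936957 / 0.02688253 = 0.5556.

0.5556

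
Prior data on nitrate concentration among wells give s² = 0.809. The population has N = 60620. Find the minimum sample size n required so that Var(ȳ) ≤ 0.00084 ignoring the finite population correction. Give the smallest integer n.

Without fpc, n₀ = s²/D = 0.809/0.00084 = 963.0952.
Rounding up, n = 964.

964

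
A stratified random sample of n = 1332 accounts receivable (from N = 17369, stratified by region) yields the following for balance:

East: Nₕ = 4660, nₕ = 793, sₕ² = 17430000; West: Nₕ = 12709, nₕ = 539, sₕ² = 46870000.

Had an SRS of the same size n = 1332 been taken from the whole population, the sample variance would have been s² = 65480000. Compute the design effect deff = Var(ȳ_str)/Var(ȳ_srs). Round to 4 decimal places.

1.0111

Var(ȳ_str) = Σ Wₕ²(1−fₕ)sₕ²/nₕ with Wₕ = Nₕ/17369:
  East: (4660/17369)²·(1−793/4660)·17430000/793 = 1312.9091
  West: (12709/17369)²·(1−539/12709)·46870000/539 = 44581.894
  → Var(ȳ_str) = 45894.803.
Var(ȳ_srs) = (1 − 1332/17369)·65480000/1332 = 45389.224.
deff = 45894.803 / 45389.224 = 1.0111.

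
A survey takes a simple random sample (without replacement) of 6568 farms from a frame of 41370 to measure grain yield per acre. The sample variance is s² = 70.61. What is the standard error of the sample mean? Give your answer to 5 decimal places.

0.09510

Under SRS without replacement, Var(ȳ) = (1 − f)·s²/n with f = n/N = 6568/41370 = 0.15876239.
Var(ȳ) = (1 − 0.15876239)·70.61/6568 = 0.84123761·0.010750609 = 0.0090438167.
SE(ȳ) = √(0.0090438167) = 0.09510.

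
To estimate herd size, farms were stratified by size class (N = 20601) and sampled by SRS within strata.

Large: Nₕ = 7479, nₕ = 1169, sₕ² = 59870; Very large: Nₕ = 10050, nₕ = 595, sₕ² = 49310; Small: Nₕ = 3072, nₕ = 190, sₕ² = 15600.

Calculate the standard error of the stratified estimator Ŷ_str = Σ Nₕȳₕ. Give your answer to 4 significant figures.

105000

Var(Ŷ_str) = Σₕ Nₕ²(1 − fₕ)sₕ²/nₕ.
Large: 7479²·(1 − 1169/7479)·59870/1169 = 2.4169499 × 10^9.
Very large: 10050²·(1 − 595/10050)·49310/595 = 7.8749106 × 10^9.
Small: 3072²·(1 − 190/3072)·15600/190 = 7.2691928 × 10^8.
Sum = 1.101878 × 10^10.
SE = √(1.101878 × 10^10) = 105000.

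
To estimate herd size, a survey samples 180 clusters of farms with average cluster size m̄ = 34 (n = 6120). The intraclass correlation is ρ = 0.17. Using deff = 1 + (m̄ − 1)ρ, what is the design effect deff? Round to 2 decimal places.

deff = 1 + (34 − 1)·0.17 = 1 + 5.61 = 6.61.

6.61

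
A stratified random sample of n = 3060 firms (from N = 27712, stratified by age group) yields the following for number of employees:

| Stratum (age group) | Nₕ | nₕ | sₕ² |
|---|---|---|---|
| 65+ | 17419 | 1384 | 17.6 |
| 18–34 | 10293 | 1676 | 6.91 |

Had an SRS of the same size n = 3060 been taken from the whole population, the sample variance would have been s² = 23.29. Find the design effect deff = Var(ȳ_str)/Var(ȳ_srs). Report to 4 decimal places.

Var(ȳ_str) = Σ Wₕ²(1−fₕ)sₕ²/nₕ with Wₕ = Nₕ/27712:
  65+: (17419/27712)²·(1−1384/17419)·17.6/1384 = 0.0046252267
  18–34: (10293/27712)²·(1−1676/10293)·6.91/1676 = 4.7617475 × 10^-4
  → Var(ȳ_str) = 0.0051014015.
Var(ȳ_srs) = (1 − 3060/27712)·23.29/3060 = 0.006770681.
deff = 0.0051014015 / 0.006770681 = 0.7535.

0.7535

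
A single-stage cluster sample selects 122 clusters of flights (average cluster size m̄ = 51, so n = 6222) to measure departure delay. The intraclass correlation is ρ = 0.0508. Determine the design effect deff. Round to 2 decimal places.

deff = 1 + (51 − 1)·0.0508 = 1 + 2.54 = 3.54.

3.54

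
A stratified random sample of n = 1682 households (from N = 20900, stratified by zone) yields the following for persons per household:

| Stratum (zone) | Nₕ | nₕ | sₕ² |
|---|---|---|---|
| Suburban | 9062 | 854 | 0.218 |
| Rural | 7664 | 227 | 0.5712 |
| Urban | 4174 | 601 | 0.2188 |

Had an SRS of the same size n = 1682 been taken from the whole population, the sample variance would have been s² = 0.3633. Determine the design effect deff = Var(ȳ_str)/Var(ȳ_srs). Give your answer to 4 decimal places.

1.9346

Var(ȳ_str) = Σ Wₕ²(1−fₕ)sₕ²/nₕ with Wₕ = Nₕ/20900:
  Suburban: (9062/20900)²·(1−854/9062)·0.218/854 = 4.346778 × 10^-5
  Rural: (7664/20900)²·(1−227/7664)·0.5712/227 = 3.2833944 × 10^-4
  Urban: (4174/20900)²·(1−601/4174)·0.2188/601 = 1.2429846 × 10^-5
  → Var(ȳ_str) = 3.8423707 × 10^-4.
Var(ȳ_srs) = (1 − 1682/20900)·0.3633/1682 = 1.9861009 × 10^-4.
deff = (3.8423707 × 10^-4) / (1.9861009 × 10^-4) = 1.9346.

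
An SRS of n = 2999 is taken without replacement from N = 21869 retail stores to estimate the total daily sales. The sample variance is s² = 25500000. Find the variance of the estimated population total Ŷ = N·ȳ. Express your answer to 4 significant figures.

3.509 × 10^12

Var(Ŷ) = N²·Var(ȳ) = N²·(1 − n/N)·s²/n.
f = 2999/21869 = 0.13713476; Var(ȳ) = 0.86286524·25500000/2999 = 7336.8002.
Var(Ŷ) = 21869² · 7336.8002 = 3.5088479 × 10^12.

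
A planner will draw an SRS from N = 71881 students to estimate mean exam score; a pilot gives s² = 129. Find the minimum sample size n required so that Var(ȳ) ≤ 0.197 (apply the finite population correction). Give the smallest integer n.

Without fpc, n₀ = s²/D = 129/0.197 = 654.8223.
With fpc, (1 − n/N)·s²/n ≤ D requires n ≥ n₀/(1 + n₀/N) = 654.8223/(1 + 654.8223/71881) = 648.9108.
Rounding up, n = 649.

649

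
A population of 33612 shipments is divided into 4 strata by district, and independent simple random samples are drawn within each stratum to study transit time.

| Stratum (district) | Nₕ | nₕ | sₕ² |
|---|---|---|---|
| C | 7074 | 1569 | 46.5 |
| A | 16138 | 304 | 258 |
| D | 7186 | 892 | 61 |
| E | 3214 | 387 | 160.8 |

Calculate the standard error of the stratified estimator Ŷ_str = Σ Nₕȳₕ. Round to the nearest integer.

Var(Ŷ_str) = Σₕ Nₕ²(1 − fₕ)sₕ²/nₕ.
C: 7074²·(1 − 1569/7074)·46.5/1569 = 1.1541238 × 10^6.
A: 16138²·(1 − 304/16138)·258/304 = 2.1686351 × 10^8.
D: 7186²·(1 − 892/7186)·61/892 = 3.092993 × 10^6.
E: 3214²·(1 − 387/3214)·160.8/387 = 3.7752591 × 10^6.
Sum = 2.2488589 × 10^8.
SE = √(2.2488589 × 10^8) = 14996.

14996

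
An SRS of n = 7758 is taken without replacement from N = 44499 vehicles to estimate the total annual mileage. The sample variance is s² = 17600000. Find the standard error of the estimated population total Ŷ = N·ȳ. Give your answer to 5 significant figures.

1.9259 × 10^6

Var(Ŷ) = N²·Var(ȳ) = N²·(1 − n/N)·s²/n.
f = 7758/44499 = 0.17434100; Var(ȳ) = 0.82565900·17600000/7758 = 1873.1114.
Var(Ŷ) = 44499² · 1873.1114 = 3.7090621 × 10^12.
SE(Ŷ) = √(3.7090621 × 10^12) = 1.9259 × 10^6.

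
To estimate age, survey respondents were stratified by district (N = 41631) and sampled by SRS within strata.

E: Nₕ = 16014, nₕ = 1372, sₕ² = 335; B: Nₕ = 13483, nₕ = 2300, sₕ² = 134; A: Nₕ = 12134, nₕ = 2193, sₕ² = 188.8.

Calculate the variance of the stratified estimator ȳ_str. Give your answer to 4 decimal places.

0.0441

Var(ȳ_str) = Σₕ Wₕ²(1 − fₕ)sₕ²/nₕ with Wₕ = Nₕ/N, N = 41631.
E: Wₕ = 0.38466527; term = 0.38466527²·(1 − 0.08567503)·335/1372 = 0.033033701.
B: Wₕ = 0.32386923; term = 0.32386923²·(1 − 0.17058518)·134/2300 = 0.0050686014.
A: Wₕ = 0.29146549; term = 0.29146549²·(1 − 0.18073183)·188.8/2193 = 0.0059918887.
Sum = 0.044094191.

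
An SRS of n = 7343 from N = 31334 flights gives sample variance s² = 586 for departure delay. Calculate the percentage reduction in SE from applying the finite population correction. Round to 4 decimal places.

12.4983

f = n/N = 7343/31334 = 0.23434608.
SE_no-fpc = √(s²/n) = 0.28249583; SE_fpc = √((1−f)s²/n) = 0.24718852.
Ratio = √(1−f) = 0.87501653. Reduction = 100·(1 − 0.87501653) = 12.4983%.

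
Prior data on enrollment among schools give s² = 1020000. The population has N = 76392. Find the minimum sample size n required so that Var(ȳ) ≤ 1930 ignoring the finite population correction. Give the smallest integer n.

Without fpc, n₀ = s²/D = 1020000/1930 = 528.4974.
Rounding up, n = 529.

529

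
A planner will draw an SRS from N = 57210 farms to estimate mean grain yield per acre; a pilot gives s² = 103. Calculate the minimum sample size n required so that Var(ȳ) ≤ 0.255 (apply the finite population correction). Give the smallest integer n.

402

Without fpc, n₀ = s²/D = 103/0.255 = 403.9216.
With fpc, (1 − n/N)·s²/n ≤ D requires n ≥ n₀/(1 + n₀/N) = 403.9216/(1 + 403.9216/57210) = 401.0898.
Rounding up, n = 402.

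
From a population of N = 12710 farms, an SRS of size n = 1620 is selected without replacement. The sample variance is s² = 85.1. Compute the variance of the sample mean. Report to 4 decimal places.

0.0458

Under SRS without replacement, Var(ȳ) = (1 − f)·s²/n with f = n/N = 1620/12710 = 0.12745869.
Var(ȳ) = (1 − 0.12745869)·85.1/1620 = 0.87254131·0.052530864 = 0.045835349.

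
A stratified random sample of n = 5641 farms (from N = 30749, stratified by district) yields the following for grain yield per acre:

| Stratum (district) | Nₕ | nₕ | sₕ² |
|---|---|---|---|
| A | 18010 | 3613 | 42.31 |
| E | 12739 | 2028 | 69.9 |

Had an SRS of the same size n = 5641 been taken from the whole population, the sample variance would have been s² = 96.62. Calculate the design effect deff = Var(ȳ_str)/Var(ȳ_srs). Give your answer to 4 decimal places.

Var(ȳ_str) = Σ Wₕ²(1−fₕ)sₕ²/nₕ with Wₕ = Nₕ/30749:
  A: (18010/30749)²·(1−3613/18010)·42.31/3613 = 0.0032114324
  E: (12739/30749)²·(1−2028/12739)·69.9/2028 = 0.004974078
  → Var(ȳ_str) = 0.0081855104.
Var(ȳ_srs) = (1 − 5641/30749)·96.62/5641 = 0.013985953.
deff = 0.0081855104 / 0.013985953 = 0.5853.

0.5853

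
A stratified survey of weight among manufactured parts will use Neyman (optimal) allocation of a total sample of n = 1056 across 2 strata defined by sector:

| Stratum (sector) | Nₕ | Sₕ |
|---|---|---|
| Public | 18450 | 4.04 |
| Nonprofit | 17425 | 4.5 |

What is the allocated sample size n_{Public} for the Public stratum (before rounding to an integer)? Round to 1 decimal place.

Neyman allocation: nₕ = n·NₕSₕ / Σⱼ NⱼSⱼ.
Σ NⱼSⱼ = 18450·4.04 + 17425·4.5 = 152950.5.
n_{Public} = 1056·18450·4.04 / 152950.5 = 514.6.

514.6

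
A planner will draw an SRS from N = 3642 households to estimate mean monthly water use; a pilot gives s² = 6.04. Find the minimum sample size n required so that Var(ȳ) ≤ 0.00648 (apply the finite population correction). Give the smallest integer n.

743

Without fpc, n₀ = s²/D = 6.04/0.00648 = 932.0988.
With fpc, (1 − n/N)·s²/n ≤ D requires n ≥ n₀/(1 + n₀/N) = 932.0988/(1 + 932.0988/3642) = 742.1580.
Rounding up, n = 743.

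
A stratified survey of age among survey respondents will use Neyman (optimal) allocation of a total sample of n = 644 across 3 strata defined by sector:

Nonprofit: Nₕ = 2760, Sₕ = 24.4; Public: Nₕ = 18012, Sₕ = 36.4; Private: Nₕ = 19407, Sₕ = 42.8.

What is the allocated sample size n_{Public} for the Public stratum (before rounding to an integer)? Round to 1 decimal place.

Neyman allocation: nₕ = n·NₕSₕ / Σⱼ NⱼSⱼ.
Σ NⱼSⱼ = 2760·24.4 + 18012·36.4 + 19407·42.8 = 1.5536004 × 10^6.
n_{Public} = 644·18012·36.4 / (1.5536004 × 10^6) = 271.8.

271.8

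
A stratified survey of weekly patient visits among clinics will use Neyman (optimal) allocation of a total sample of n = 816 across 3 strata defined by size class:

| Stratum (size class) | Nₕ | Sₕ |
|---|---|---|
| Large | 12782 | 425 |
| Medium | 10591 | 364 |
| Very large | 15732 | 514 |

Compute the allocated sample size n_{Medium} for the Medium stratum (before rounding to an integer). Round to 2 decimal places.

Neyman allocation: nₕ = n·NₕSₕ / Σⱼ NⱼSⱼ.
Σ NⱼSⱼ = 12782·425 + 10591·364 + 15732·514 = 1.7373722 × 10^7.
n_{Medium} = 816·10591·364 / (1.7373722 × 10^7) = 181.07.

181.07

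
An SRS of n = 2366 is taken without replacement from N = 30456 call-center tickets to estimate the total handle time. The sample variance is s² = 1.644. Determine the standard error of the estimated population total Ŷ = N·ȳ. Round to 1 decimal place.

Var(Ŷ) = N²·Var(ȳ) = N²·(1 − n/N)·s²/n.
f = 2366/30456 = 0.07768584; Var(ȳ) = 0.92231416·1.644/2366 = 6.4086411 × 10^-4.
Var(Ŷ) = 30456² · (6.4086411 × 10^-4) = 594445.
SE(Ŷ) = √(594445) = 771.0.

771.0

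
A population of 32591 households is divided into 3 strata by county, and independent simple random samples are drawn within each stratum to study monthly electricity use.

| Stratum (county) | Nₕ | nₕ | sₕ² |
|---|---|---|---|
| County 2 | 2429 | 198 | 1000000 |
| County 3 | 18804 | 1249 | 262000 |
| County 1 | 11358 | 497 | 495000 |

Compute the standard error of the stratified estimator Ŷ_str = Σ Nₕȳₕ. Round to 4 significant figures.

468500

Var(Ŷ_str) = Σₕ Nₕ²(1 − fₕ)sₕ²/nₕ.
County 2: 2429²·(1 − 198/2429)·1000000/198 = 2.7369187 × 10^10.
County 3: 18804²·(1 − 1249/18804)·262000/1249 = 6.9245241 × 10^10.
County 1: 11358²·(1 − 497/11358)·495000/497 = 1.2286282 × 10^11.
Sum = 2.1947725 × 10^11.
SE = √(2.1947725 × 10^11) = 468500.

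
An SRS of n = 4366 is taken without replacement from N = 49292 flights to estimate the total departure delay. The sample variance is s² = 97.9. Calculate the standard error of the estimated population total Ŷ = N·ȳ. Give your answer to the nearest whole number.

Var(Ŷ) = N²·Var(ȳ) = N²·(1 − n/N)·s²/n.
f = 4366/49292 = 0.08857421; Var(ȳ) = 0.91142579·97.9/4366 = 0.020437147.
Var(Ŷ) = 49292² · 0.020437147 = 4.9656162 × 10^7.
SE(Ŷ) = √(4.9656162 × 10^7) = 7047.

7047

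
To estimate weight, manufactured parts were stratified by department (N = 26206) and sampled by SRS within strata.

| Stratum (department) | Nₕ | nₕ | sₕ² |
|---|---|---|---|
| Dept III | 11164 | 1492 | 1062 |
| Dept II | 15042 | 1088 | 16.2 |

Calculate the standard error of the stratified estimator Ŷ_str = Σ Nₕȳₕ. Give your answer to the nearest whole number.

8943

Var(Ŷ_str) = Σₕ Nₕ²(1 − fₕ)sₕ²/nₕ.
Dept III: 11164²·(1 − 1492/11164)·1062/1492 = 7.6858483 × 10^7.
Dept II: 15042²·(1 − 1088/15042)·16.2/1088 = 3.1252907 × 10^6.
Sum = 7.9983774 × 10^7.
SE = √(7.9983774 × 10^7) = 8943.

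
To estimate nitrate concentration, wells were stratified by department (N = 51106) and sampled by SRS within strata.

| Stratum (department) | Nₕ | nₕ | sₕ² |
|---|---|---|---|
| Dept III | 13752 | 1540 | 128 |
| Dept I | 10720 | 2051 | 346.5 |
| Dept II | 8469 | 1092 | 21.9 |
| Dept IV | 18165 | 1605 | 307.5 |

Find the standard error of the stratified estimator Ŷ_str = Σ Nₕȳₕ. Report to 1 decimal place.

Var(Ŷ_str) = Σₕ Nₕ²(1 − fₕ)sₕ²/nₕ.
Dept III: 13752²·(1 − 1540/13752)·128/1540 = 1.3958601 × 10^7.
Dept I: 10720²·(1 − 2051/10720)·346.5/2051 = 1.5700062 × 10^7.
Dept II: 8469²·(1 − 1092/8469)·21.9/1092 = 1.252949 × 10^6.
Dept IV: 18165²·(1 − 1605/18165)·307.5/1605 = 5.7632282 × 10^7.
Sum = 8.8543894 × 10^7.
SE = √(8.8543894 × 10^7) = 9409.8.

9409.8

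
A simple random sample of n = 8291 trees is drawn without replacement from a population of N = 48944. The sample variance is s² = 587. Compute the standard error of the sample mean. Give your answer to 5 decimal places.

Under SRS without replacement, Var(ȳ) = (1 − f)·s²/n with f = n/N = 8291/48944 = 0.16939768.
Var(ȳ) = (1 − 0.16939768)·587/8291 = 0.83060232·0.070799662 = 0.058806364.
SE(ȳ) = √(0.058806364) = 0.24250.

0.24250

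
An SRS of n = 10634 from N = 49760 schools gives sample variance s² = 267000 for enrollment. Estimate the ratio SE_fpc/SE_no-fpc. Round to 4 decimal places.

f = n/N = 10634/49760 = 0.21370579.
SE_no-fpc = √(s²/n) = 5.0108027; SE_fpc = √((1−f)s²/n) = 4.4432407.
Ratio = √(1−f) = 0.88673232.

0.8867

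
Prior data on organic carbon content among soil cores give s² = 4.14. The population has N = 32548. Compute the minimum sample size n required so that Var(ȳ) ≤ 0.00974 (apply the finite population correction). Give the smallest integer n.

Without fpc, n₀ = s²/D = 4.14/0.00974 = 425.0513.
With fpc, (1 − n/N)·s²/n ≤ D requires n ≥ n₀/(1 + n₀/N) = 425.0513/(1 + 425.0513/32548) = 419.5720.
Rounding up, n = 420.

420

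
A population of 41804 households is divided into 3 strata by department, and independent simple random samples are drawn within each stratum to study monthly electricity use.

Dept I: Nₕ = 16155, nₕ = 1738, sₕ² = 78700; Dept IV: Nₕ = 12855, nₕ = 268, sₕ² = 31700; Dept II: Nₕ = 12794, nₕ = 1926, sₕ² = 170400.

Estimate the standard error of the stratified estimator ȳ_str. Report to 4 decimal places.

Var(ȳ_str) = Σₕ Wₕ²(1 − fₕ)sₕ²/nₕ with Wₕ = Nₕ/N, N = 41804.
Dept I: Wₕ = 0.38644627; term = 0.38644627²·(1 − 0.10758279)·78700/1738 = 6.0349148.
Dept IV: Wₕ = 0.30750646; term = 0.30750646²·(1 − 0.02084792)·31700/268 = 10.951739.
Dept II: Wₕ = 0.30604727; term = 0.30604727²·(1 − 0.15053932)·170400/1926 = 7.039367.
Sum = 24.026021.
SE = √(24.026021) = 4.9016.

4.9016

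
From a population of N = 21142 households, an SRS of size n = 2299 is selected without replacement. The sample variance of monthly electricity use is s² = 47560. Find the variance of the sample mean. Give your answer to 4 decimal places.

Under SRS without replacement, Var(ȳ) = (1 − f)·s²/n with f = n/N = 2299/21142 = 0.10874089.
Var(ȳ) = (1 − 0.10874089)·47560/2299 = 0.89125911·20.687255 = 18.437705.

18.4377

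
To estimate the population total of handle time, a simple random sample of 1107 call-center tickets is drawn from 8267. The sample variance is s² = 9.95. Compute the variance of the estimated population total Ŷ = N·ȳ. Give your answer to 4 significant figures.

532000

Var(Ŷ) = N²·Var(ȳ) = N²·(1 − n/N)·s²/n.
f = 1107/8267 = 0.13390589; Var(ȳ) = 0.86609411·9.95/1107 = 0.007784676.
Var(Ŷ) = 8267² · 0.007784676 = 532030.36.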